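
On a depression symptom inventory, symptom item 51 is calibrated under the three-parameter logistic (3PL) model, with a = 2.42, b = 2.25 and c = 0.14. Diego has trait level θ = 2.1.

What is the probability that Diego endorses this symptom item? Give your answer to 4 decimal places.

0.4928

P(θ) = c + (1 − c) · 1 / (1 + exp(−a(θ − b)))
Exponent: 2.42 × (2.1 − 2.25) = -0.3630
1/(1 + e^{0.3630}) = 0.4102
P = 0.14 + 0.86 × 0.4102 = 0.4928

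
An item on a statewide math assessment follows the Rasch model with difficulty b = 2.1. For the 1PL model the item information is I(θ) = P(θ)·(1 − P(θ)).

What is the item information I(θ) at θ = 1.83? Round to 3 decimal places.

P = 1/(1+e^{0.2700}) = 0.4329
P(1−P) = 0.4329 × 0.5671 = 0.2455
I = P(1−P) = 0.24550

0.245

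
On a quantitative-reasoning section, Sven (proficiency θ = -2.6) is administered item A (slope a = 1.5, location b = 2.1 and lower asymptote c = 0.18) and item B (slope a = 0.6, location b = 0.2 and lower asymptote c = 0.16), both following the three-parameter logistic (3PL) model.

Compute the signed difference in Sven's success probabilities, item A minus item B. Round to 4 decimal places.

-0.1112

P(θ) = c + (1 − c) · 1 / (1 + exp(−a(θ − b)))
P_A = 0.1807
P_B = 0.2920
P_A − P_B = -0.1112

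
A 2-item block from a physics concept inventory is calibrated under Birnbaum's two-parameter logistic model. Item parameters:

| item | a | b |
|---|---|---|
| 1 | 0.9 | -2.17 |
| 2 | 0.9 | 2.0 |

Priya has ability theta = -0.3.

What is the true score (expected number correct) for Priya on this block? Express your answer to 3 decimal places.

0.955

P(theta) = 1 / (1 + exp(−a(theta − b)))
P_1 = 1/(1+e^{-1.6830}) = 0.8433
P_2 = 1/(1+e^{2.0700}) = 0.1120
E[score] = 0.8433 + 0.1120 = 0.9553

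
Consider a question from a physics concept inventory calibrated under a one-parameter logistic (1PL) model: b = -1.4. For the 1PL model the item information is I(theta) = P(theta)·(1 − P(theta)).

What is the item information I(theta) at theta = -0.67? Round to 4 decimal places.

0.2194

P = 1/(1+e^{-0.7300}) = 0.6748
P(1−P) = 0.6748 × 0.3252 = 0.2194
I = P(1−P) = 0.21944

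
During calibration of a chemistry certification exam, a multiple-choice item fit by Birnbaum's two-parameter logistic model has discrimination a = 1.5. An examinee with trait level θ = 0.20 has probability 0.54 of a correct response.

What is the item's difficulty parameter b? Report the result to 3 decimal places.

P(θ) = 1 / (1 + exp(−a(θ − b)))
logit(0.54) = ln(0.54/0.46) = 0.1603
b = θ − logit/(a) = 0.20 − 0.1603/1.5000 = 0.0931

0.093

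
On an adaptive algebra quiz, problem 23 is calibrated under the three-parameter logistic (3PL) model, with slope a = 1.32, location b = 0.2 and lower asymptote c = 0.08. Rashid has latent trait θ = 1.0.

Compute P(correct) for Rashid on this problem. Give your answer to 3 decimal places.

0.763

P(θ) = c + (1 − c) · 1 / (1 + exp(−a(θ − b)))
Exponent: 1.32 × (1.0 − 0.2) = 1.0560
1/(1 + e^{-1.0560}) = 0.7419
P = 0.08 + 0.92 × 0.7419 = 0.7626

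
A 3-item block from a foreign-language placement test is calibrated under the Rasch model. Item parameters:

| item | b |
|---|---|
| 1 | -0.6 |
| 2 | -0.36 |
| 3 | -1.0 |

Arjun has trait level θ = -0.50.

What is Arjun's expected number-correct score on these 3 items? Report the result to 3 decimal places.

1.612

P(θ) = 1 / (1 + exp(−(θ − b)))
P_1 = 1/(1+e^{-0.1000}) = 0.5250
P_2 = 1/(1+e^{0.1400}) = 0.4651
P_3 = 1/(1+e^{-0.5000}) = 0.6225
E[score] = 0.5250 + 0.4651 + 0.6225 = 1.6125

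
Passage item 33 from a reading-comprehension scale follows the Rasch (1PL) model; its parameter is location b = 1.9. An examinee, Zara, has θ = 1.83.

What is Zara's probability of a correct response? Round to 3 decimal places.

P(θ) = 1 / (1 + exp(−(θ − b)))
Exponent: (1.83 − 1.9) = -0.0700
1/(1 + e^{0.0700}) = 0.4825
P = 0.4825

0.483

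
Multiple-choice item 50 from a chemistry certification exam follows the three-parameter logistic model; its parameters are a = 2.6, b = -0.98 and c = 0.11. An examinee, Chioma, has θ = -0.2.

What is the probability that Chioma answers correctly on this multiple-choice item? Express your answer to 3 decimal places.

0.896

P(θ) = c + (1 − c) · 1 / (1 + exp(−a(θ − b)))
Exponent: 2.6 × (-0.2 − (-0.98)) = 2.0280
1/(1 + e^{-2.0280}) = 0.8837
P = 0.11 + 0.89 × 0.8837 = 0.8965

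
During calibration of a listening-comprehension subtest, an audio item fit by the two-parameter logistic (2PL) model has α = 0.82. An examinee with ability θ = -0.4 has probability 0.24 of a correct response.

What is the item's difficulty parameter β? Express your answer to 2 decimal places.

1.01

P(θ) = 1 / (1 + exp(−α(θ − β)))
logit(0.24) = ln(0.24/0.76) = -1.1527
β = θ − logit/(α) = -0.4 − (-1.1527)/0.8200 = 1.0057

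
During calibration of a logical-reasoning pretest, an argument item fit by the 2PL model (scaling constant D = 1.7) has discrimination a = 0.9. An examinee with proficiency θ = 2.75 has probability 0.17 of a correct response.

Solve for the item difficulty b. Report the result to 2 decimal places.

P(θ) = 1 / (1 + exp(−D·a(θ − b)))
logit(0.17) = ln(0.17/0.83) = -1.5856
b = θ − logit/(1.7·a) = 2.75 − (-1.5856)/1.5300 = 3.7864

3.79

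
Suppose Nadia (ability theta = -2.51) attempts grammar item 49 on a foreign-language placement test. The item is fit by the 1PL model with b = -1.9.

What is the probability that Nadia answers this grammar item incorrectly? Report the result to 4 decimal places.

0.6479

P(theta) = 1 / (1 + exp(−(theta − b)))
Exponent: (-2.51 − (-1.9)) = -0.6100
1/(1 + e^{0.6100}) = 0.3521
P = 0.3521
P(incorrect) = 1 − 0.3521 = 0.6479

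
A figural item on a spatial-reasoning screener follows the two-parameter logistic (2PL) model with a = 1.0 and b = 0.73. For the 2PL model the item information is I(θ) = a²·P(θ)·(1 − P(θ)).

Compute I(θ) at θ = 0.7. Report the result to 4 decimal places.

P = 1/(1+e^{0.0300}) = 0.4925
P(1−P) = 0.4925 × 0.5075 = 0.2499
I = a² × P(1−P) = 1.0² × 0.2499 = 0.24994

0.2499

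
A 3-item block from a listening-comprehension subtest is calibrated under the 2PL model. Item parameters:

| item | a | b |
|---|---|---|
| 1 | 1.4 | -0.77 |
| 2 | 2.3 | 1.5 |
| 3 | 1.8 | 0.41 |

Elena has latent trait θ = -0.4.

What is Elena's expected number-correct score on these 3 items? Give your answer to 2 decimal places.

P(θ) = 1 / (1 + exp(−a(θ − b)))
P_1 = 1/(1+e^{-0.5180}) = 0.6267
P_2 = 1/(1+e^{4.3700}) = 0.0125
P_3 = 1/(1+e^{1.4580}) = 0.1888
E[score] = 0.6267 + 0.0125 + 0.1888 = 0.8279

0.83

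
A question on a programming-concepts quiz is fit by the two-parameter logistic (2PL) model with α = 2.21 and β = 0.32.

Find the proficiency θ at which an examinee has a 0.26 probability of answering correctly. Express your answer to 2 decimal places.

-0.15

P(θ) = 1 / (1 + exp(−α(θ − β)))
logit = ln(0.2600/0.7400) = -1.0460
θ = β + logit/(α) = 0.32 + (-1.0460)/2.2100 = -0.1533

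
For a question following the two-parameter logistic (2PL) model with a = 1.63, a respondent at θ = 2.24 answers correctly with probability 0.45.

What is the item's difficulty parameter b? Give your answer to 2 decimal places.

2.36

P(θ) = 1 / (1 + exp(−a(θ − b)))
logit(0.45) = ln(0.45/0.55) = -0.2007
b = θ − logit/(a) = 2.24 − (-0.2007)/1.6300 = 2.3631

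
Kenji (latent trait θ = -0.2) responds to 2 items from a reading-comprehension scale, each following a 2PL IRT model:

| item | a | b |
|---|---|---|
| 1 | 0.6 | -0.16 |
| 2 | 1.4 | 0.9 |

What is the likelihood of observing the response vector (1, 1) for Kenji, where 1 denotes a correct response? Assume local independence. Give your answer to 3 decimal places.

0.087

P(θ) = 1 / (1 + exp(−a(θ − b)))
P_1 = 1/(1+e^{0.0240}) = 0.4940
P_2 = 1/(1+e^{1.5400}) = 0.1765
L = P_1 × P_2 = 0.4940 × 0.1765 = 0.08721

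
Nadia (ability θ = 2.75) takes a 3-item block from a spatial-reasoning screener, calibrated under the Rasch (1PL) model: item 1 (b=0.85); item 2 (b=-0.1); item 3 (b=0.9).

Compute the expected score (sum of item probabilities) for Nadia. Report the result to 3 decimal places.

P(θ) = 1 / (1 + exp(−(θ − b)))
P_1 = 1/(1+e^{-1.9000}) = 0.8699
P_2 = 1/(1+e^{-2.8500}) = 0.9453
P_3 = 1/(1+e^{-1.8500}) = 0.8641
E[score] = 0.8699 + 0.9453 + 0.8641 = 2.6793

2.679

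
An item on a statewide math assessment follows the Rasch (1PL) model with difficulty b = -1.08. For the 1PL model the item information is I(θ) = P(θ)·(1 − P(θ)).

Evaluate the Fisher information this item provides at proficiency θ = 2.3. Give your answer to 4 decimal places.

0.0318

P = 1/(1+e^{-3.3800}) = 0.9671
P(1−P) = 0.9671 × 0.0329 = 0.0318
I = P(1−P) = 0.03184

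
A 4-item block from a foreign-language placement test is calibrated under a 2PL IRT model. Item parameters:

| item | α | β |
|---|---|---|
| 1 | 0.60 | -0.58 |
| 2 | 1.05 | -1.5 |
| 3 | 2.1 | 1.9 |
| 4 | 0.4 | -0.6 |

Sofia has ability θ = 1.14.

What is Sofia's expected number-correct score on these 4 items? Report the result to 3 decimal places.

P(θ) = 1 / (1 + exp(−α(θ − β)))
P_1 = 1/(1+e^{-1.0320}) = 0.7373
P_2 = 1/(1+e^{-2.7720}) = 0.9411
P_3 = 1/(1+e^{1.5960}) = 0.1685
P_4 = 1/(1+e^{-0.6960}) = 0.6673
E[score] = 0.7373 + 0.9411 + 0.1685 + 0.6673 = 2.5143

2.514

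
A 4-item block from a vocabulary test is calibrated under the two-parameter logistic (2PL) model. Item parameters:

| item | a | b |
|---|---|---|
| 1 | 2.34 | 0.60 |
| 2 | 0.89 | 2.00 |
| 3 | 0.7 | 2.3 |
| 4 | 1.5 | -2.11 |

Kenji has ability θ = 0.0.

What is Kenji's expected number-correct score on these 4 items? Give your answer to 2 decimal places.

P(θ) = 1 / (1 + exp(−a(θ − b)))
P_1 = 1/(1+e^{1.4040}) = 0.1972
P_2 = 1/(1+e^{1.7800}) = 0.1443
P_3 = 1/(1+e^{1.6100}) = 0.1666
P_4 = 1/(1+e^{-3.1650}) = 0.9595
E[score] = 0.1972 + 0.1443 + 0.1666 + 0.9595 = 1.4676

1.47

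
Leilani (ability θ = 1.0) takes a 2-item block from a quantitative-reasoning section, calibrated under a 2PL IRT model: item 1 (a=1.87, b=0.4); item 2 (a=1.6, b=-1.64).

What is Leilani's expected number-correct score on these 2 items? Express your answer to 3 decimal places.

P(θ) = 1 / (1 + exp(−a(θ − b)))
P_1 = 1/(1+e^{-1.1220}) = 0.7544
P_2 = 1/(1+e^{-4.2240}) = 0.9856
E[score] = 0.7544 + 0.9856 = 1.7399

1.740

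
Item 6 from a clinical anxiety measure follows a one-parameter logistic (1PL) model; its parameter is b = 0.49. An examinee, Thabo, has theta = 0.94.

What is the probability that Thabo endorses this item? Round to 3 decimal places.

0.611

P(theta) = 1 / (1 + exp(−(theta − b)))
Exponent: (0.94 − 0.49) = 0.4500
1/(1 + e^{-0.4500}) = 0.6106
P = 0.6106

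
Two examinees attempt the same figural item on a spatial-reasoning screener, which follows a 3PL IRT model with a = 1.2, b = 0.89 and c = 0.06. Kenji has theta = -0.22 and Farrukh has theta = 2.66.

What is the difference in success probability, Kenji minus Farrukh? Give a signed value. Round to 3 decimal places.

-0.643

P(theta) = c + (1 − c) · 1 / (1 + exp(−a(theta − b)))
P(Kenji) = 0.2563  [exponent -1.3320]
P(Farrukh) = 0.8996  [exponent 2.1240]
Difference = 0.2563 − 0.8996 = -0.6433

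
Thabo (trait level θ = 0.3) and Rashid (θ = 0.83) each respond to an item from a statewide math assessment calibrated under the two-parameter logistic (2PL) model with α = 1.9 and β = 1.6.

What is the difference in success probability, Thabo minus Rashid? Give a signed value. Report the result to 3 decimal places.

-0.110

P(θ) = 1 / (1 + exp(−α(θ − β)))
P(Thabo) = 0.0780  [exponent -2.4700]
P(Rashid) = 0.1880  [exponent -1.4630]
Difference = 0.0780 − 0.1880 = -0.1100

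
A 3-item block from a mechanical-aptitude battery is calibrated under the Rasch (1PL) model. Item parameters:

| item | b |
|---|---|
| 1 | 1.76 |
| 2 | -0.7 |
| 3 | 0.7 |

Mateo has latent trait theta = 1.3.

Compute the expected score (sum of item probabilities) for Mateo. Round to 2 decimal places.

P(theta) = 1 / (1 + exp(−(theta − b)))
P_1 = 1/(1+e^{0.4600}) = 0.3870
P_2 = 1/(1+e^{-2.0000}) = 0.8808
P_3 = 1/(1+e^{-0.6000}) = 0.6457
E[score] = 0.3870 + 0.8808 + 0.6457 = 1.9134

1.91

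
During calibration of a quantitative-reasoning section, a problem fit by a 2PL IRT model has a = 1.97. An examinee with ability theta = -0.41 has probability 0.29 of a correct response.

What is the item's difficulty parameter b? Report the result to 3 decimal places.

0.045

P(theta) = 1 / (1 + exp(−a(theta − b)))
logit(0.29) = ln(0.29/0.71) = -0.8954
b = theta − logit/(a) = -0.41 − (-0.8954)/1.9700 = 0.0445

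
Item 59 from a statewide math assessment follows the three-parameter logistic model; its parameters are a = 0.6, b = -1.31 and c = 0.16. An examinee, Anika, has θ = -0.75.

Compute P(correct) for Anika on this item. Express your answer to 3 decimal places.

0.650

P(θ) = c + (1 − c) · 1 / (1 + exp(−a(θ − b)))
Exponent: 0.6 × (-0.75 − (-1.31)) = 0.3360
1/(1 + e^{-0.3360}) = 0.5832
P = 0.16 + 0.84 × 0.5832 = 0.6499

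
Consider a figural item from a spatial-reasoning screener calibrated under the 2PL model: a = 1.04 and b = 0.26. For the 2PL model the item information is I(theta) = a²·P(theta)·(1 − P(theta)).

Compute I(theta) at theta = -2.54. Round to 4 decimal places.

P = 1/(1+e^{2.9120}) = 0.0516
P(1−P) = 0.0516 × 0.9484 = 0.0489
I = a² × P(1−P) = 1.04² × 0.0489 = 0.05290

0.0529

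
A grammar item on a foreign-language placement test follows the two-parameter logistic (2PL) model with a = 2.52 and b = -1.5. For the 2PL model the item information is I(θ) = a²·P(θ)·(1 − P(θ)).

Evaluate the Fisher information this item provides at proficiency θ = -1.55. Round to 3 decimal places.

P = 1/(1+e^{0.1260}) = 0.4685
P(1−P) = 0.4685 × 0.5315 = 0.2490
I = a² × P(1−P) = 2.52² × 0.2490 = 1.58132

1.581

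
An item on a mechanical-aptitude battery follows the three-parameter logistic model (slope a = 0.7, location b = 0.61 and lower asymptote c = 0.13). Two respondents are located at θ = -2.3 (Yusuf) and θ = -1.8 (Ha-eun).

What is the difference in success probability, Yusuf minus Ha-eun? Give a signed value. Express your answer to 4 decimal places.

P(θ) = c + (1 − c) · 1 / (1 + exp(−a(θ − b)))
P(Yusuf) = 0.2304  [exponent -2.0370]
P(Ha-eun) = 0.2659  [exponent -1.6870]
Difference = 0.2304 − 0.2659 = -0.0355

-0.0355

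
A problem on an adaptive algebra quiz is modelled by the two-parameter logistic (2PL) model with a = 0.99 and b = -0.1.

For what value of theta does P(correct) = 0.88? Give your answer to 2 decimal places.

1.91

P(theta) = 1 / (1 + exp(−a(theta − b)))
logit = ln(0.8800/0.1200) = 1.9924
theta = b + logit/(a) = -0.1 + 1.9924/0.9900 = 1.9126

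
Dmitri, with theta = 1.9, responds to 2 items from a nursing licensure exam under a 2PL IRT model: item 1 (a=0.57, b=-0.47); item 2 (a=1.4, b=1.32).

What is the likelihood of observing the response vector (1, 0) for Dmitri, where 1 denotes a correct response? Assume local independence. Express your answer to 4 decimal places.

0.2442

P(theta) = 1 / (1 + exp(−a(theta − b)))
P_1 = 1/(1+e^{-1.3509}) = 0.7943
P_2 = 1/(1+e^{-0.8120}) = 0.6925
L = P_1 × (1−P_2) = 0.7943 × 0.3075 = 0.24421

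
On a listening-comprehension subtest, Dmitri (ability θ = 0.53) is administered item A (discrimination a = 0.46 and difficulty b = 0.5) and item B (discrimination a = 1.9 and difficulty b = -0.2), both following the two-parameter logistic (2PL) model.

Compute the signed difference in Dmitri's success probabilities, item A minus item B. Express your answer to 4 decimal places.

-0.2967

P(θ) = 1 / (1 + exp(−a(θ − b)))
P_A = 0.5034
P_B = 0.8001
P_A − P_B = -0.2967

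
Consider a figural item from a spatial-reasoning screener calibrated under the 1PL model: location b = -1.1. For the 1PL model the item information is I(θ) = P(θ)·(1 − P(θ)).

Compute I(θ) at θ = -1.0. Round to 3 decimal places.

0.249

P = 1/(1+e^{-0.1000}) = 0.5250
P(1−P) = 0.5250 × 0.4750 = 0.2494
I = P(1−P) = 0.24938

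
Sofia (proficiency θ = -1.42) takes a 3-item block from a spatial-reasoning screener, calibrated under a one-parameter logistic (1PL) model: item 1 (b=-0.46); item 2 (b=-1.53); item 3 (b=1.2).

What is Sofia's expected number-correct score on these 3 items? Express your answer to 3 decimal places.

P(θ) = 1 / (1 + exp(−(θ − b)))
P_1 = 1/(1+e^{0.9600}) = 0.2769
P_2 = 1/(1+e^{-0.1100}) = 0.5275
P_3 = 1/(1+e^{2.6200}) = 0.0679
E[score] = 0.2769 + 0.5275 + 0.0679 = 0.8722

0.872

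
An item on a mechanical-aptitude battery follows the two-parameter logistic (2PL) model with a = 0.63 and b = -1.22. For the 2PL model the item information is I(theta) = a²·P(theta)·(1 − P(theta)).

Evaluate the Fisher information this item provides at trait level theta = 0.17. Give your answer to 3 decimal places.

0.082

P = 1/(1+e^{-0.8757}) = 0.7059
P(1−P) = 0.7059 × 0.2941 = 0.2076
I = a² × P(1−P) = 0.63² × 0.2076 = 0.08239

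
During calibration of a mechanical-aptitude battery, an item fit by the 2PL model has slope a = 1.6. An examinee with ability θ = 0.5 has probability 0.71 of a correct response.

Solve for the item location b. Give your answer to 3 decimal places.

P(θ) = 1 / (1 + exp(−a(θ − b)))
logit(0.71) = ln(0.71/0.29) = 0.8954
b = θ − logit/(a) = 0.5 − 0.8954/1.6000 = -0.0596

-0.060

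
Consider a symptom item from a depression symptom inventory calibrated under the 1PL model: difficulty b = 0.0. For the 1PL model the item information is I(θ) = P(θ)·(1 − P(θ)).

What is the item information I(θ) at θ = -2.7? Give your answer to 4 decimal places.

P = 1/(1+e^{2.7000}) = 0.0630
P(1−P) = 0.0630 × 0.9370 = 0.0590
I = P(1−P) = 0.05901

0.0590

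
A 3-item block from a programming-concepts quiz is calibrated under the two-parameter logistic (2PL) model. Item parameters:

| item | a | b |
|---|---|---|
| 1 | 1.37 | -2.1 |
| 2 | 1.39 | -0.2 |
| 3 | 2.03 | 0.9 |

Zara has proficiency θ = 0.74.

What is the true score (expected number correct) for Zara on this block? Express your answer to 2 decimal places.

2.19

P(θ) = 1 / (1 + exp(−a(θ − b)))
P_1 = 1/(1+e^{-3.8908}) = 0.9800
P_2 = 1/(1+e^{-1.3066}) = 0.7869
P_3 = 1/(1+e^{0.3248}) = 0.4195
E[score] = 0.9800 + 0.7869 + 0.4195 = 2.1864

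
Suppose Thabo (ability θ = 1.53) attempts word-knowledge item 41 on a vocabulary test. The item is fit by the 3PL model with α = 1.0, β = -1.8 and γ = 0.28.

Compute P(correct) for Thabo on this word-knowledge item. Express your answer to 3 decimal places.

0.975

P(θ) = γ + (1 − γ) · 1 / (1 + exp(−α(θ − β)))
Exponent: 1.0 × (1.53 − (-1.8)) = 3.3300
1/(1 + e^{-3.3300}) = 0.9654
P = 0.28 + 0.72 × 0.9654 = 0.9751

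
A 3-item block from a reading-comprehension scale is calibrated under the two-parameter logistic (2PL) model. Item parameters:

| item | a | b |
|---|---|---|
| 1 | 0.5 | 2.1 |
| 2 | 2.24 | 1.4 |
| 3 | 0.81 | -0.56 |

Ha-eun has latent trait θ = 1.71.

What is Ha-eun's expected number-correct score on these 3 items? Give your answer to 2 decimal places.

1.98

P(θ) = 1 / (1 + exp(−a(θ − b)))
P_1 = 1/(1+e^{0.1950}) = 0.4514
P_2 = 1/(1+e^{-0.6944}) = 0.6669
P_3 = 1/(1+e^{-1.8387}) = 0.8628
E[score] = 0.4514 + 0.6669 + 0.8628 = 1.9811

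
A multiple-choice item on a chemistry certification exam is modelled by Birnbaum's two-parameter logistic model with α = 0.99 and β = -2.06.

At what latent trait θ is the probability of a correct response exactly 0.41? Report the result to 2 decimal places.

-2.43

P(θ) = 1 / (1 + exp(−α(θ − β)))
logit = ln(0.4100/0.5900) = -0.3640
θ = β + logit/(α) = -2.06 + (-0.3640)/0.9900 = -2.4276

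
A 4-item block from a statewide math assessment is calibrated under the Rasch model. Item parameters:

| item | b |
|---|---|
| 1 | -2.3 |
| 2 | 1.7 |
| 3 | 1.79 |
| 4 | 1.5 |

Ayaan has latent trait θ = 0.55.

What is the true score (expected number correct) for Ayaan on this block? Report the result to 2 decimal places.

1.69

P(θ) = 1 / (1 + exp(−(θ − b)))
P_1 = 1/(1+e^{-2.8500}) = 0.9453
P_2 = 1/(1+e^{1.1500}) = 0.2405
P_3 = 1/(1+e^{1.2400}) = 0.2244
P_4 = 1/(1+e^{0.9500}) = 0.2789
E[score] = 0.9453 + 0.2405 + 0.2244 + 0.2789 = 1.6891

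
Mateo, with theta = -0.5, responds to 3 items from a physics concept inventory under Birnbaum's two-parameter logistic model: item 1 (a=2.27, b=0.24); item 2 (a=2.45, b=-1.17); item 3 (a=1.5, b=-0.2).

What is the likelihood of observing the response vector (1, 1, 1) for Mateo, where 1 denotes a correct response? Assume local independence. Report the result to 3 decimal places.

P(theta) = 1 / (1 + exp(−a(theta − b)))
P_1 = 1/(1+e^{1.6798}) = 0.1571
P_2 = 1/(1+e^{-1.6415}) = 0.8377
P_3 = 1/(1+e^{0.4500}) = 0.3894
L = P_1 × P_2 × P_3 = 0.1571 × 0.8377 × 0.3894 = 0.05125

0.051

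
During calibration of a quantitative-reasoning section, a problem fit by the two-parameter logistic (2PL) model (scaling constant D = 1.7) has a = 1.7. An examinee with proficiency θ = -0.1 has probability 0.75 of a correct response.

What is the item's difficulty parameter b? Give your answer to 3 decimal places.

-0.480

P(θ) = 1 / (1 + exp(−D·a(θ − b)))
logit(0.75) = ln(0.75/0.25) = 1.0986
b = θ − logit/(1.7·a) = -0.1 − 1.0986/2.8900 = -0.4801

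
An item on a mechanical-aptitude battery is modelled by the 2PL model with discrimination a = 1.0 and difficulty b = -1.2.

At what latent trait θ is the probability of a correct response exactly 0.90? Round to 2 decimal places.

1.00

P(θ) = 1 / (1 + exp(−a(θ − b)))
logit = ln(0.9000/0.1000) = 2.1972
θ = b + logit/(a) = -1.2 + 2.1972/1.0000 = 0.9972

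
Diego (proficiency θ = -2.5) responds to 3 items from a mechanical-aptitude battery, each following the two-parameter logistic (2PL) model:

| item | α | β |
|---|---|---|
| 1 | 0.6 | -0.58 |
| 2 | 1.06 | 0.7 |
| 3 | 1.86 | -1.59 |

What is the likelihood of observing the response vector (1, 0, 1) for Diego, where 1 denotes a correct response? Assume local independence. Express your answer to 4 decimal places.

P(θ) = 1 / (1 + exp(−α(θ − β)))
P_1 = 1/(1+e^{1.1520}) = 0.2401
P_2 = 1/(1+e^{3.3920}) = 0.0325
P_3 = 1/(1+e^{1.6926}) = 0.1554
L = P_1 × (1−P_2) × P_3 = 0.2401 × 0.9675 × 0.1554 = 0.03611

0.0361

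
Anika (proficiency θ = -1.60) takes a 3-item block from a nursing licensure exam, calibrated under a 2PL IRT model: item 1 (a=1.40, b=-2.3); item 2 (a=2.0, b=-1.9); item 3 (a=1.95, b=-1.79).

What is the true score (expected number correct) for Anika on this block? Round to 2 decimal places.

1.96

P(θ) = 1 / (1 + exp(−a(θ − b)))
P_1 = 1/(1+e^{-0.9800}) = 0.7271
P_2 = 1/(1+e^{-0.6000}) = 0.6457
P_3 = 1/(1+e^{-0.3705}) = 0.5916
E[score] = 0.7271 + 0.6457 + 0.5916 = 1.9643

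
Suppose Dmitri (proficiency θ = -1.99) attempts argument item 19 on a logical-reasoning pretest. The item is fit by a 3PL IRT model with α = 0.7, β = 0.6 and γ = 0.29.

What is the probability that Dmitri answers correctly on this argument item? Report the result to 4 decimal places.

0.3896

P(θ) = γ + (1 − γ) · 1 / (1 + exp(−α(θ − β)))
Exponent: 0.7 × (-1.99 − 0.6) = -1.8130
1/(1 + e^{1.8130}) = 0.1403
P = 0.29 + 0.71 × 0.1403 = 0.3896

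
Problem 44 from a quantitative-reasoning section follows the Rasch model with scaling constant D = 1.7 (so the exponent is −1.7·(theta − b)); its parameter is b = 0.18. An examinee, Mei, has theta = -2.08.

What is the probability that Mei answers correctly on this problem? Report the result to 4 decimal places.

0.0210

P(theta) = 1 / (1 + exp(−D·(theta − b)))
Exponent: 1.7 × (-2.08 − 0.18) = -3.8420
1/(1 + e^{3.8420}) = 0.0210
P = 0.0210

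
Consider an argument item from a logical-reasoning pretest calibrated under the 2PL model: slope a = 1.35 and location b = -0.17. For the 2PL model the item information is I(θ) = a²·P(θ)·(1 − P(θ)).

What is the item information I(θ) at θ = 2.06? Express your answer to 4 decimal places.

P = 1/(1+e^{-3.0105}) = 0.9530
P(1−P) = 0.9530 × 0.0470 = 0.0447
I = a² × P(1−P) = 1.35² × 0.0447 = 0.08156

0.0816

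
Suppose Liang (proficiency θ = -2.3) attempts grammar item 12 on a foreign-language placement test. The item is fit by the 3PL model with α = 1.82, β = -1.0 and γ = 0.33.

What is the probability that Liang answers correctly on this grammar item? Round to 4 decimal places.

P(θ) = γ + (1 − γ) · 1 / (1 + exp(−α(θ − β)))
Exponent: 1.82 × (-2.3 − (-1.0)) = -2.3660
1/(1 + e^{2.3660}) = 0.0858
P = 0.33 + 0.67 × 0.0858 = 0.3875

0.3875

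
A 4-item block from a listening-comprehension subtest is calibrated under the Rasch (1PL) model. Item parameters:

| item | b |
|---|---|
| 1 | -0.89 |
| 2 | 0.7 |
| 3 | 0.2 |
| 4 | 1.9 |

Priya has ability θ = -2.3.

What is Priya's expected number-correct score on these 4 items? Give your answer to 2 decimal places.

0.33

P(θ) = 1 / (1 + exp(−(θ − b)))
P_1 = 1/(1+e^{1.4100}) = 0.1962
P_2 = 1/(1+e^{3.0000}) = 0.0474
P_3 = 1/(1+e^{2.5000}) = 0.0759
P_4 = 1/(1+e^{4.2000}) = 0.0148
E[score] = 0.1962 + 0.0474 + 0.0759 + 0.0148 = 0.3343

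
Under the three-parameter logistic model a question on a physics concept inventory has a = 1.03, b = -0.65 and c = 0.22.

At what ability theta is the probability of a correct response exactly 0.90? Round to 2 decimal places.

1.21

P(theta) = c + (1 − c) · 1 / (1 + exp(−a(theta − b)))
Remove guessing floor: (0.90 − 0.22)/(1 − 0.22) = 0.8718
logit = ln(0.8718/0.1282) = 1.9169
theta = b + logit/(a) = -0.65 + 1.9169/1.0300 = 1.2111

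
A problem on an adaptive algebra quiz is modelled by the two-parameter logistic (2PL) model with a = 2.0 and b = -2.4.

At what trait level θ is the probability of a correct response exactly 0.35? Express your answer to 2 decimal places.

-2.71

P(θ) = 1 / (1 + exp(−a(θ − b)))
logit = ln(0.3500/0.6500) = -0.6190
θ = b + logit/(a) = -2.4 + (-0.6190)/2.0000 = -2.7095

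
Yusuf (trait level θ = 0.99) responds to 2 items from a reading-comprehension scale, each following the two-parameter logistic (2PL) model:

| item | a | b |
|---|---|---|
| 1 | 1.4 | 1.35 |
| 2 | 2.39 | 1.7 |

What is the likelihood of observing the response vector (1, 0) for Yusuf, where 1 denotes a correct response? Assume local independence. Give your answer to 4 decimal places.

0.3183

P(θ) = 1 / (1 + exp(−a(θ − b)))
P_1 = 1/(1+e^{0.5040}) = 0.3766
P_2 = 1/(1+e^{1.6969}) = 0.1549
L = P_1 × (1−P_2) = 0.3766 × 0.8451 = 0.31828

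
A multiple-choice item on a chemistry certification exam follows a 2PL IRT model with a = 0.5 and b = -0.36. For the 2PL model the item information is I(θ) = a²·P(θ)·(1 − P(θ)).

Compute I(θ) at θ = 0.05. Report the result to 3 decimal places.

P = 1/(1+e^{-0.2050}) = 0.5511
P(1−P) = 0.5511 × 0.4489 = 0.2474
I = a² × P(1−P) = 0.5² × 0.2474 = 0.06185

0.062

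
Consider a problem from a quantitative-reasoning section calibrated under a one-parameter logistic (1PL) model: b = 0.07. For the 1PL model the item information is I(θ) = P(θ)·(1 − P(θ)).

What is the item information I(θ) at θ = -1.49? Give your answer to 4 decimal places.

0.1435

P = 1/(1+e^{1.5600}) = 0.1736
P(1−P) = 0.1736 × 0.8264 = 0.1435
I = P(1−P) = 0.14349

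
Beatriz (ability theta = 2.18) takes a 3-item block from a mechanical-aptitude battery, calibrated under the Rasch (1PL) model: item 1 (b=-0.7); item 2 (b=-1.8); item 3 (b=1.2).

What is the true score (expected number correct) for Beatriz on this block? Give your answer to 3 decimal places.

2.656

P(theta) = 1 / (1 + exp(−(theta − b)))
P_1 = 1/(1+e^{-2.8800}) = 0.9468
P_2 = 1/(1+e^{-3.9800}) = 0.9817
P_3 = 1/(1+e^{-0.9800}) = 0.7271
E[score] = 0.9468 + 0.9817 + 0.7271 = 2.6556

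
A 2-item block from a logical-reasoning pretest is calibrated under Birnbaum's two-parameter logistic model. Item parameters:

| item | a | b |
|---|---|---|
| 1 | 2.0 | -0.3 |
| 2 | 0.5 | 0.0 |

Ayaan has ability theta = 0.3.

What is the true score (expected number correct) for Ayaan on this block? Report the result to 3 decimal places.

P(theta) = 1 / (1 + exp(−a(theta − b)))
P_1 = 1/(1+e^{-1.2000}) = 0.7685
P_2 = 1/(1+e^{-0.1500}) = 0.5374
E[score] = 0.7685 + 0.5374 = 1.3060

1.306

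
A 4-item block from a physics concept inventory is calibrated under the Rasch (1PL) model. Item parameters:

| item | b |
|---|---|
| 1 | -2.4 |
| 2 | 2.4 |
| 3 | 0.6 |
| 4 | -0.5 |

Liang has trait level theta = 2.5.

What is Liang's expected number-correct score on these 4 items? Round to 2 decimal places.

P(theta) = 1 / (1 + exp(−(theta − b)))
P_1 = 1/(1+e^{-4.9000}) = 0.9926
P_2 = 1/(1+e^{-0.1000}) = 0.5250
P_3 = 1/(1+e^{-1.9000}) = 0.8699
P_4 = 1/(1+e^{-3.0000}) = 0.9526
E[score] = 0.9926 + 0.5250 + 0.8699 + 0.9526 = 3.3401

3.34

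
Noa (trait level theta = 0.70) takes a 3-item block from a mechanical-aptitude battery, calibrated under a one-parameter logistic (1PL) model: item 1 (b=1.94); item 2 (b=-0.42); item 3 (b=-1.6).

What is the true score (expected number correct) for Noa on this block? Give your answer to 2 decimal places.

P(theta) = 1 / (1 + exp(−(theta − b)))
P_1 = 1/(1+e^{1.2400}) = 0.2244
P_2 = 1/(1+e^{-1.1200}) = 0.7540
P_3 = 1/(1+e^{-2.3000}) = 0.9089
E[score] = 0.2244 + 0.7540 + 0.9089 = 1.8873

1.89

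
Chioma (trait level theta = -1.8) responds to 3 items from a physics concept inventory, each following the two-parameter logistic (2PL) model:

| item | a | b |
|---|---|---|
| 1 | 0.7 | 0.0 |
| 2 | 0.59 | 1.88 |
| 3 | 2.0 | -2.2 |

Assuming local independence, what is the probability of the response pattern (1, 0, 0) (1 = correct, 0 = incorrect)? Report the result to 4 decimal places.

P(theta) = 1 / (1 + exp(−a(theta − b)))
P_1 = 1/(1+e^{1.2600}) = 0.2210
P_2 = 1/(1+e^{2.1712}) = 0.1024
P_3 = 1/(1+e^{-0.8000}) = 0.6900
L = P_1 × (1−P_2) × (1−P_3) = 0.2210 × 0.8976 × 0.3100 = 0.06149

0.0615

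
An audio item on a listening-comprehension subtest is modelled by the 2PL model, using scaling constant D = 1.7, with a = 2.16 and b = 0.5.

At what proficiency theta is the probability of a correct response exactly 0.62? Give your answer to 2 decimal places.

P(theta) = 1 / (1 + exp(−D·a(theta − b)))
logit = ln(0.6200/0.3800) = 0.4895
theta = b + logit/(1.7·a) = 0.5 + 0.4895/3.6720 = 0.6333

0.63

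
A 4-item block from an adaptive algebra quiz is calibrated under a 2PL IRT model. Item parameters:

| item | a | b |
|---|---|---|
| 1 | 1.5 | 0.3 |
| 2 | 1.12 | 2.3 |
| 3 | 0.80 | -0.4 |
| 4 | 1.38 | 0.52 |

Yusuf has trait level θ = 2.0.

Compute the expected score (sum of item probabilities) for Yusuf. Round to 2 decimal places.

P(θ) = 1 / (1 + exp(−a(θ − b)))
P_1 = 1/(1+e^{-2.5500}) = 0.9276
P_2 = 1/(1+e^{0.3360}) = 0.4168
P_3 = 1/(1+e^{-1.9200}) = 0.8721
P_4 = 1/(1+e^{-2.0424}) = 0.8852
E[score] = 0.9276 + 0.4168 + 0.8721 + 0.8852 = 3.1017

3.10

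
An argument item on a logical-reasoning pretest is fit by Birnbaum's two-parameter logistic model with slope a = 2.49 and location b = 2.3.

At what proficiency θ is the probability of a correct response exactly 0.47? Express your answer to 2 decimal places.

2.25

P(θ) = 1 / (1 + exp(−a(θ − b)))
logit = ln(0.4700/0.5300) = -0.1201
θ = b + logit/(a) = 2.3 + (-0.1201)/2.4900 = 2.2517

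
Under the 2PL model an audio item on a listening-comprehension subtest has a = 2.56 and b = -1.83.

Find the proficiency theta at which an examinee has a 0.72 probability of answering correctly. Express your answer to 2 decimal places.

P(theta) = 1 / (1 + exp(−a(theta − b)))
logit = ln(0.7200/0.2800) = 0.9445
theta = b + logit/(a) = -1.83 + 0.9445/2.5600 = -1.4611

-1.46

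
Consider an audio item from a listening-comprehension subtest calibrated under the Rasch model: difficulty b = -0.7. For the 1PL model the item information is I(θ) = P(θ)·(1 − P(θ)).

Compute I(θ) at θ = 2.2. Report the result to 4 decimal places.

0.0494

P = 1/(1+e^{-2.9000}) = 0.9478
P(1−P) = 0.9478 × 0.0522 = 0.0494
I = P(1−P) = 0.04943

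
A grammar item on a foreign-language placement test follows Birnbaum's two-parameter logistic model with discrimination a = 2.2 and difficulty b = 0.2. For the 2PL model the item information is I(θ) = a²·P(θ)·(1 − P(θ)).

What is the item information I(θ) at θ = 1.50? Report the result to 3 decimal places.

0.248

P = 1/(1+e^{-2.8600}) = 0.9458
P(1−P) = 0.9458 × 0.0542 = 0.0512
I = a² × P(1−P) = 2.2² × 0.0512 = 0.24797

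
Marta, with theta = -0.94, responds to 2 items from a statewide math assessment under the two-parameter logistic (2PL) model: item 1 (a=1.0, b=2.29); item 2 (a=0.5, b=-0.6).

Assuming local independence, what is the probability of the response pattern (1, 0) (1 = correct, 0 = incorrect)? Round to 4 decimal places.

0.0206

P(theta) = 1 / (1 + exp(−a(theta − b)))
P_1 = 1/(1+e^{3.2300}) = 0.0381
P_2 = 1/(1+e^{0.1700}) = 0.4576
L = P_1 × (1−P_2) = 0.0381 × 0.5424 = 0.02064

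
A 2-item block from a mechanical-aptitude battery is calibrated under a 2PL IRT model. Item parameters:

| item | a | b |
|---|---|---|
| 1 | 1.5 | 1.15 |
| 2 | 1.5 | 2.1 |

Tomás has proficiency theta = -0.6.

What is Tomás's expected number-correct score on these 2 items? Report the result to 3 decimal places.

P(theta) = 1 / (1 + exp(−a(theta − b)))
P_1 = 1/(1+e^{2.6250}) = 0.0675
P_2 = 1/(1+e^{4.0500}) = 0.0171
E[score] = 0.0675 + 0.0171 = 0.0847

0.085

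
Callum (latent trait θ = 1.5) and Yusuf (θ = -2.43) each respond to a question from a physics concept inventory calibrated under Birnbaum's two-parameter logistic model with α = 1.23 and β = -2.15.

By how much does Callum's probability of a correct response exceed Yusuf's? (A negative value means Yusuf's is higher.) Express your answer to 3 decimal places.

P(θ) = 1 / (1 + exp(−α(θ − β)))
P(Callum) = 0.9889  [exponent 4.4895]
P(Yusuf) = 0.4147  [exponent -0.3444]
Difference = 0.9889 − 0.4147 = 0.5742

0.574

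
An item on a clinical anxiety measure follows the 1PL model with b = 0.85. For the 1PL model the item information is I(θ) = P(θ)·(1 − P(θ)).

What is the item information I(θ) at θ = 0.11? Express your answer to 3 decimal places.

0.219

P = 1/(1+e^{0.7400}) = 0.3230
P(1−P) = 0.3230 × 0.6770 = 0.2187
I = P(1−P) = 0.21867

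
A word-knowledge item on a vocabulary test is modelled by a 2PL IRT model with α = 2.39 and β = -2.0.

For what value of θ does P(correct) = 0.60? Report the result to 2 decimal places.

-1.83

P(θ) = 1 / (1 + exp(−α(θ − β)))
logit = ln(0.6000/0.4000) = 0.4055
θ = β + logit/(α) = -2.0 + 0.4055/2.3900 = -1.8303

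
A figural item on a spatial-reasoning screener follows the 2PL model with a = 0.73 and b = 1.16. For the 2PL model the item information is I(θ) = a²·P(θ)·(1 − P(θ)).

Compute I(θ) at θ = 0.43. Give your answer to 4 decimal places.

P = 1/(1+e^{0.5329}) = 0.3698
P(1−P) = 0.3698 × 0.6302 = 0.2331
I = a² × P(1−P) = 0.73² × 0.2331 = 0.12420

0.1242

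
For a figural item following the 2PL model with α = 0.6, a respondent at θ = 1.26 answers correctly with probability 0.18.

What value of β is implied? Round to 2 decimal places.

P(θ) = 1 / (1 + exp(−α(θ − β)))
logit(0.18) = ln(0.18/0.82) = -1.5163
β = θ − logit/(α) = 1.26 − (-1.5163)/0.6000 = 3.7872

3.79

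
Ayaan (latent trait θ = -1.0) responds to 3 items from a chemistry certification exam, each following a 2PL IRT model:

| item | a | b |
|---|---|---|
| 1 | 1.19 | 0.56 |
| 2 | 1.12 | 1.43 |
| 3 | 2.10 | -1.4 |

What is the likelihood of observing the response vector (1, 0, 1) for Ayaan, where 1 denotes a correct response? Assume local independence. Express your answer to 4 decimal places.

P(θ) = 1 / (1 + exp(−a(θ − b)))
P_1 = 1/(1+e^{1.8564}) = 0.1351
P_2 = 1/(1+e^{2.7216}) = 0.0617
P_3 = 1/(1+e^{-0.8400}) = 0.6985
L = P_1 × (1−P_2) × P_3 = 0.1351 × 0.9383 × 0.6985 = 0.08855

0.0886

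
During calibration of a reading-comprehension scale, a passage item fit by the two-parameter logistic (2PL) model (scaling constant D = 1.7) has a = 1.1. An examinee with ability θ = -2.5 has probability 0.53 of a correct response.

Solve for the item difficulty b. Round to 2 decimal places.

-2.56

P(θ) = 1 / (1 + exp(−D·a(θ − b)))
logit(0.53) = ln(0.53/0.47) = 0.1201
b = θ − logit/(1.7·a) = -2.5 − 0.1201/1.8700 = -2.5642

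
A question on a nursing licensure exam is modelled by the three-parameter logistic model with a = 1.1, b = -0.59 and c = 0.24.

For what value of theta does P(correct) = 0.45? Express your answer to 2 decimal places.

-1.47

P(theta) = c + (1 − c) · 1 / (1 + exp(−a(theta − b)))
Remove guessing floor: (0.45 − 0.24)/(1 − 0.24) = 0.2763
logit = ln(0.2763/0.7237) = -0.9628
theta = b + logit/(a) = -0.59 + (-0.9628)/1.1000 = -1.4653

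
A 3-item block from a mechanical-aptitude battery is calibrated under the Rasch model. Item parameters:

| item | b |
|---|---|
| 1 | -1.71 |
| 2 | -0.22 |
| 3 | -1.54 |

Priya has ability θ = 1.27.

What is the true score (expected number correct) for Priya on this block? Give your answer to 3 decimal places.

P(θ) = 1 / (1 + exp(−(θ − b)))
P_1 = 1/(1+e^{-2.9800}) = 0.9517
P_2 = 1/(1+e^{-1.4900}) = 0.8161
P_3 = 1/(1+e^{-2.8100}) = 0.9432
E[score] = 0.9517 + 0.8161 + 0.9432 = 2.7110

2.711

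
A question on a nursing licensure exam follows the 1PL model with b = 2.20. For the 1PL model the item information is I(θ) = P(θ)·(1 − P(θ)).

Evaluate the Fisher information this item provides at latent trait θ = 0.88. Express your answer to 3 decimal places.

P = 1/(1+e^{1.3200}) = 0.2108
P(1−P) = 0.2108 × 0.7892 = 0.1664
I = P(1−P) = 0.16637

0.166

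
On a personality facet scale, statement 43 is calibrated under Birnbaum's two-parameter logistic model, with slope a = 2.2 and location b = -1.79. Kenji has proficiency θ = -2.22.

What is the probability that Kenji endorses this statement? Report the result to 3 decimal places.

0.280

P(θ) = 1 / (1 + exp(−a(θ − b)))
Exponent: 2.2 × (-2.22 − (-1.79)) = -0.9460
1/(1 + e^{0.9460}) = 0.2797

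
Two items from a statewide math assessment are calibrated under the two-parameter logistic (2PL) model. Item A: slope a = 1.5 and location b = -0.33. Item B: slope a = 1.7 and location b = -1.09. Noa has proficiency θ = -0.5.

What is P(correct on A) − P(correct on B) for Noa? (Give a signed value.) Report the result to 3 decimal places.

-0.295

P(θ) = 1 / (1 + exp(−a(θ − b)))
P_A = 0.4366
P_B = 0.7316
P_A − P_B = -0.2951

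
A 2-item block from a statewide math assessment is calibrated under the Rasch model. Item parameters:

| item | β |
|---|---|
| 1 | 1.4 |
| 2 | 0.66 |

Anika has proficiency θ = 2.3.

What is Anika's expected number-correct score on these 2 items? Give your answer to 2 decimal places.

1.55

P(θ) = 1 / (1 + exp(−(θ − β)))
P_1 = 1/(1+e^{-0.9000}) = 0.7109
P_2 = 1/(1+e^{-1.6400}) = 0.8375
E[score] = 0.7109 + 0.8375 = 1.5485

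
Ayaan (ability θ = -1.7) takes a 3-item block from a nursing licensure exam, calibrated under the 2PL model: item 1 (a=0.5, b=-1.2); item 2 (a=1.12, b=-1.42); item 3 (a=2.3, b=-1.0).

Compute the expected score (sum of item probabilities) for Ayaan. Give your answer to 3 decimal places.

P(θ) = 1 / (1 + exp(−a(θ − b)))
P_1 = 1/(1+e^{0.2500}) = 0.4378
P_2 = 1/(1+e^{0.3136}) = 0.4222
P_3 = 1/(1+e^{1.6100}) = 0.1666
E[score] = 0.4378 + 0.4222 + 0.1666 = 1.0266

1.027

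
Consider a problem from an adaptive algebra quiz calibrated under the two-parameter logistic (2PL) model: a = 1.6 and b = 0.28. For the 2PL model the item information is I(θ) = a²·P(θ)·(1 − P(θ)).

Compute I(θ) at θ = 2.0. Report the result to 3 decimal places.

P = 1/(1+e^{-2.7520}) = 0.9400
P(1−P) = 0.9400 × 0.0600 = 0.0564
I = a² × P(1−P) = 1.6² × 0.0564 = 0.14432

0.144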